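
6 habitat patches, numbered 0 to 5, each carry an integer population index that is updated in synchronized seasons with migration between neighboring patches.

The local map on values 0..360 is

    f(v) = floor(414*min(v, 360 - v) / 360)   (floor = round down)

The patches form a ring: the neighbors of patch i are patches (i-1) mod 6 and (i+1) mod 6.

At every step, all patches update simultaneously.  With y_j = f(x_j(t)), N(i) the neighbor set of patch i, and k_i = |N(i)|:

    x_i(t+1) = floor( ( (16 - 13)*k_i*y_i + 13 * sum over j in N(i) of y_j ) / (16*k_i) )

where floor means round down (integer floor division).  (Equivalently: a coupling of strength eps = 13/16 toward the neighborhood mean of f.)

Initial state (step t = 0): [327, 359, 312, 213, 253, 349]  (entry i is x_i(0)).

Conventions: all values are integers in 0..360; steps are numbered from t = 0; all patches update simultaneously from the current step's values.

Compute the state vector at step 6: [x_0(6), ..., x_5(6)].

Answer: [120, 121, 128, 132, 132, 124]

Derivation:
t=0: [327, 359, 312, 213, 253, 349]
t=1: [12, 37, 79, 104, 96, 67]
t=2: [50, 49, 82, 103, 100, 64]
t=3: [63, 71, 88, 107, 99, 83]
t=4: [85, 85, 101, 110, 109, 92]
t=5: [100, 104, 112, 121, 117, 109]
t=6: [120, 121, 128, 132, 132, 124]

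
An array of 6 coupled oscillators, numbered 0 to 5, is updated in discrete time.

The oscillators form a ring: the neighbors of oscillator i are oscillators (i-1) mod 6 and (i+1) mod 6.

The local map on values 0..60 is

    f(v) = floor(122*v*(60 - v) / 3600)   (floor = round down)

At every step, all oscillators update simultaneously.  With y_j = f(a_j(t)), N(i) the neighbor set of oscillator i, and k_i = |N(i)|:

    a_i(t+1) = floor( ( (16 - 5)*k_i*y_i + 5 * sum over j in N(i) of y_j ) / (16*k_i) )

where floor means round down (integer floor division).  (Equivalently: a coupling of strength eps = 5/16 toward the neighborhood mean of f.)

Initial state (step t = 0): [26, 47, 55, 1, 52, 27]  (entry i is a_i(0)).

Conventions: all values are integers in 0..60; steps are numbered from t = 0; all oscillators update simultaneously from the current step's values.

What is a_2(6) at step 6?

Answer: a_2(6) = 30

Derivation:
t=0: [26, 47, 55, 1, 52, 27]
t=1: [27, 19, 9, 4, 14, 27]
t=2: [29, 24, 15, 10, 20, 28]
t=3: [29, 28, 22, 18, 25, 29]
t=4: [30, 29, 27, 26, 28, 29]
t=5: [30, 30, 29, 29, 29, 30]
t=6: [30, 30, 30, 30, 30, 30]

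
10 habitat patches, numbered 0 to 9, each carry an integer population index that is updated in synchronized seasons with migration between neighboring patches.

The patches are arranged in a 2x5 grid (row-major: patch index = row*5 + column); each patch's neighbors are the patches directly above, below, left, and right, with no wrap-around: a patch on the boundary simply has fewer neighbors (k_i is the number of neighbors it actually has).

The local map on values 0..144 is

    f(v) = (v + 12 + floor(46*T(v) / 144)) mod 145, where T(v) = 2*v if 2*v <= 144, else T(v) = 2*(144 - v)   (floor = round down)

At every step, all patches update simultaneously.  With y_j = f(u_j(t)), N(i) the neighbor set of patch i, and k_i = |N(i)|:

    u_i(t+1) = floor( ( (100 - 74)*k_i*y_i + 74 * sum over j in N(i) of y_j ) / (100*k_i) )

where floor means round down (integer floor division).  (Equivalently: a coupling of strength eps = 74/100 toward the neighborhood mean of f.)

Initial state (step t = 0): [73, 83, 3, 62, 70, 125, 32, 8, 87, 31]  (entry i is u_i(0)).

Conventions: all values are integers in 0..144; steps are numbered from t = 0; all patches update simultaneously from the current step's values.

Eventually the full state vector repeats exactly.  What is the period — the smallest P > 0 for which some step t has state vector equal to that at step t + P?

Answer: 5
Key observation: The state at step 28, [9, 9, 9, 9, 9, 9, 9, 9, 9, 9], reappears at step 33 — and no state repeats earlier — so the cycle the system enters has period 5.

Derivation:
t=0: [73, 83, 3, 62, 70, 125, 32, 8, 87, 31]
t=1: [84, 86, 71, 97, 97, 72, 56, 59, 84, 112]
t=2: [132, 125, 127, 135, 140, 121, 118, 118, 131, 138]
t=3: [3, 3, 4, 6, 7, 3, 1, 2, 5, 7]
t=4: [16, 15, 17, 20, 22, 14, 14, 16, 19, 21]
t=5: [35, 36, 39, 43, 45, 35, 35, 38, 42, 45]
t=6: [69, 71, 75, 80, 83, 69, 70, 74, 80, 83]
t=7: [126, 127, 130, 132, 132, 125, 127, 129, 131, 132]
t=8: [4, 4, 5, 5, 6, 4, 4, 5, 5, 6]
t=9: [18, 18, 19, 20, 20, 18, 18, 19, 20, 20]
t=10: [41, 41, 42, 43, 44, 41, 41, 42, 43, 44]
t=11: [79, 79, 80, 82, 83, 79, 79, 80, 82, 83]
t=12: [132, 132, 132, 132, 133, 132, 132, 132, 132, 133]
t=13: [6, 6, 6, 6, 6, 6, 6, 6, 6, 6]
t=14: [21, 21, 21, 21, 21, 21, 21, 21, 21, 21]
t=15: [46, 46, 46, 46, 46, 46, 46, 46, 46, 46]
t=16: [87, 87, 87, 87, 87, 87, 87, 87, 87, 87]
t=17: [135, 135, 135, 135, 135, 135, 135, 135, 135, 135]
t=18: [7, 7, 7, 7, 7, 7, 7, 7, 7, 7]
t=19: [23, 23, 23, 23, 23, 23, 23, 23, 23, 23]
t=20: [49, 49, 49, 49, 49, 49, 49, 49, 49, 49]
t=21: [92, 92, 92, 92, 92, 92, 92, 92, 92, 92]
t=22: [137, 137, 137, 137, 137, 137, 137, 137, 137, 137]
t=23: [8, 8, 8, 8, 8, 8, 8, 8, 8, 8]
t=24: [25, 25, 25, 25, 25, 25, 25, 25, 25, 25]
t=25: [52, 52, 52, 52, 52, 52, 52, 52, 52, 52]
t=26: [97, 97, 97, 97, 97, 97, 97, 97, 97, 97]
t=27: [139, 139, 139, 139, 139, 139, 139, 139, 139, 139]
t=28: [9, 9, 9, 9, 9, 9, 9, 9, 9, 9]
t=29: [26, 26, 26, 26, 26, 26, 26, 26, 26, 26]
t=30: [54, 54, 54, 54, 54, 54, 54, 54, 54, 54]
t=31: [100, 100, 100, 100, 100, 100, 100, 100, 100, 100]
t=32: [140, 140, 140, 140, 140, 140, 140, 140, 140, 140]
t=33: [9, 9, 9, 9, 9, 9, 9, 9, 9, 9]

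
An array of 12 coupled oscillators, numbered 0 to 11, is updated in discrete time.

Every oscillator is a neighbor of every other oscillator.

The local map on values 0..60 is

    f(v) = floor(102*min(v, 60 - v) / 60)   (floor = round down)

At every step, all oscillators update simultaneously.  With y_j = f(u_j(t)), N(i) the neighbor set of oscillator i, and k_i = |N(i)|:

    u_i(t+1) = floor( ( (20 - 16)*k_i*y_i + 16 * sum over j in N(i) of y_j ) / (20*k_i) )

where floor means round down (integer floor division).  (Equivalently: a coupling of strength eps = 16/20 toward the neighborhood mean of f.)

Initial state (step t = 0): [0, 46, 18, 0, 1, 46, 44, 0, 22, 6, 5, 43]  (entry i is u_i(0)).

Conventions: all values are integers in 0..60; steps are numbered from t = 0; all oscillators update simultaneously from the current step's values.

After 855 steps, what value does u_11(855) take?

Simulating step by step:
t=0: [0, 46, 18, 0, 1, 46, 44, 0, 22, 6, 5, 43]
t=1: [13, 16, 17, 13, 13, 16, 17, 13, 18, 14, 14, 17]
t=2: [24, 25, 25, 24, 24, 25, 25, 24, 25, 24, 24, 25]
t=3: [40, 41, 41, 40, 40, 41, 41, 40, 41, 40, 40, 41]
t=4: [33, 32, 32, 33, 33, 32, 32, 33, 32, 33, 33, 32]
t=5: [45, 46, 46, 45, 45, 46, 46, 45, 46, 45, 45, 46]
t=6: [24, 23, 23, 24, 24, 23, 23, 24, 23, 24, 24, 23]
t=7: [39, 39, 39, 39, 39, 39, 39, 39, 39, 39, 39, 39]
t=8: [35, 35, 35, 35, 35, 35, 35, 35, 35, 35, 35, 35]
t=9: [42, 42, 42, 42, 42, 42, 42, 42, 42, 42, 42, 42]
t=10: [30, 30, 30, 30, 30, 30, 30, 30, 30, 30, 30, 30]
t=11: [51, 51, 51, 51, 51, 51, 51, 51, 51, 51, 51, 51]
t=12: [15, 15, 15, 15, 15, 15, 15, 15, 15, 15, 15, 15]
t=13: [25, 25, 25, 25, 25, 25, 25, 25, 25, 25, 25, 25]
t=14: [42, 42, 42, 42, 42, 42, 42, 42, 42, 42, 42, 42]

Answer: u_11(855) = 30
Key observation: The state at step 9, [42, 42, 42, 42, 42, 42, 42, 42, 42, 42, 42, 42], reappears at step 14: the system is in a cycle of period 5 from step 9 on.  Therefore the state at step 855 equals the state at step 9 + ((855 - 9) mod 5) = 10, which is [30, 30, 30, 30, 30, 30, 30, 30, 30, 30, 30, 30].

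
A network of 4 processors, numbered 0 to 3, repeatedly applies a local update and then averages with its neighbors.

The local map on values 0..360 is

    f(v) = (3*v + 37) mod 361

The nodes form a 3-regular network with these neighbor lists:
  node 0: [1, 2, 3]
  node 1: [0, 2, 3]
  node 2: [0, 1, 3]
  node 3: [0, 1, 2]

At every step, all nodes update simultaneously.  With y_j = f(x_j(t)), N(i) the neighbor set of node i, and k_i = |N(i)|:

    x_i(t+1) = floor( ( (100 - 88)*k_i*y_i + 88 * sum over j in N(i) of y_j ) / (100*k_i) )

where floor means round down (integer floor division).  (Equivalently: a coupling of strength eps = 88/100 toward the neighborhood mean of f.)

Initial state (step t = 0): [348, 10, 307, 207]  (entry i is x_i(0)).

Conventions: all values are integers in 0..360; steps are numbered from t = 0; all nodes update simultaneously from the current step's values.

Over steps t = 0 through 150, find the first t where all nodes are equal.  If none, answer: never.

Answer: 11
Key observation: Synchronization is absorbing here: once all nodes are equal they stay equal, and step 11 is the first all-equal step.

Derivation:
t=0: [348, 10, 307, 207]  (not all equal)
t=1: [219, 269, 240, 229]  (not all equal)
t=2: [86, 123, 138, 143]  (not all equal)
t=3: [105, 149, 141, 138]  (not all equal)
t=4: [133, 173, 177, 179]  (not all equal)
t=5: [189, 168, 166, 165]  (not all equal)
t=6: [183, 194, 195, 195]  (not all equal)
t=7: [255, 250, 249, 249]  (not all equal)
t=8: [65, 67, 68, 68]  (not all equal)
t=9: [239, 238, 237, 237]  (not all equal)
t=10: [27, 28, 28, 28]  (not all equal)
t=11: [120, 120, 120, 120]  (all equal)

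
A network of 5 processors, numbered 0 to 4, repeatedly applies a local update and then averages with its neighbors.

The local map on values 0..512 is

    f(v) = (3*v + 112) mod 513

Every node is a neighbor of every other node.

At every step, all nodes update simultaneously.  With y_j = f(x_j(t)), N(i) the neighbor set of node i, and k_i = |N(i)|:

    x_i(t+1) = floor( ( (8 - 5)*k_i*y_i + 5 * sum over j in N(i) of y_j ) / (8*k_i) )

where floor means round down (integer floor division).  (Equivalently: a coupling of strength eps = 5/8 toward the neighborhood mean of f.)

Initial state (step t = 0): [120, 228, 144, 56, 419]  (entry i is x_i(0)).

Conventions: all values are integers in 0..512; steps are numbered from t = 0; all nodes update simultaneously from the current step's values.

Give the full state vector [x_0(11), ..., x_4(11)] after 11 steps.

Answer: [349, 347, 346, 347, 348]

Derivation:
t=0: [120, 228, 144, 56, 419]
t=1: [323, 282, 226, 281, 295]
t=2: [278, 363, 326, 362, 371]
t=3: [257, 201, 176, 200, 206]
t=4: [255, 218, 202, 217, 221]
t=5: [288, 263, 253, 263, 265]
t=6: [412, 395, 389, 395, 397]
t=7: [288, 277, 273, 277, 278]
t=8: [440, 433, 431, 433, 434]
t=9: [392, 387, 386, 387, 388]
t=10: [252, 249, 248, 249, 250]
t=11: [349, 347, 346, 347, 348]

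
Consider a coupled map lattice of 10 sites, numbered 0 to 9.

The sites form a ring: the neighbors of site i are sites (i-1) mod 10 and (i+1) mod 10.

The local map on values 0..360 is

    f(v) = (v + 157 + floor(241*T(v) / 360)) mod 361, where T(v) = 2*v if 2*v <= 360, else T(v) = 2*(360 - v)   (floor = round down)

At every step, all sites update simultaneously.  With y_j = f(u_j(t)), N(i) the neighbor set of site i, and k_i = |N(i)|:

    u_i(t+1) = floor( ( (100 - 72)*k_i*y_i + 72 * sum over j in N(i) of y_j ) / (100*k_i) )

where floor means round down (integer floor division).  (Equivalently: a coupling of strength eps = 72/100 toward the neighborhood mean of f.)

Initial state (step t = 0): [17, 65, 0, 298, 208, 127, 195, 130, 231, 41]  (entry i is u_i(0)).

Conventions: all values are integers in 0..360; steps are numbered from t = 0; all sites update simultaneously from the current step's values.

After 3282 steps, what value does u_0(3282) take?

Answer: u_0(3282) = 207
Key observation: The state at step 7, [207, 207, 207, 207, 207, 207, 207, 207, 207, 207], reappears at step 8: the system is in a cycle of period 1 from step 7 on.  Therefore the state at step 3282 equals the state at step 7 + ((3282 - 7) mod 1) = 7, which is [207, 207, 207, 207, 207, 207, 207, 207, 207, 207].

Derivation:
t=0: [17, 65, 0, 298, 208, 127, 195, 130, 231, 41]
t=1: [256, 213, 218, 180, 155, 176, 128, 175, 182, 212]
t=2: [201, 199, 209, 191, 196, 149, 174, 169, 208, 204]
t=3: [209, 208, 210, 210, 187, 189, 177, 200, 201, 208]
t=4: [207, 206, 206, 208, 210, 211, 210, 209, 208, 207]
t=5: [207, 207, 207, 207, 206, 206, 206, 206, 207, 207]
t=6: [207, 207, 207, 207, 207, 208, 208, 207, 207, 207]
t=7: [207, 207, 207, 207, 207, 207, 207, 207, 207, 207]
t=8: [207, 207, 207, 207, 207, 207, 207, 207, 207, 207]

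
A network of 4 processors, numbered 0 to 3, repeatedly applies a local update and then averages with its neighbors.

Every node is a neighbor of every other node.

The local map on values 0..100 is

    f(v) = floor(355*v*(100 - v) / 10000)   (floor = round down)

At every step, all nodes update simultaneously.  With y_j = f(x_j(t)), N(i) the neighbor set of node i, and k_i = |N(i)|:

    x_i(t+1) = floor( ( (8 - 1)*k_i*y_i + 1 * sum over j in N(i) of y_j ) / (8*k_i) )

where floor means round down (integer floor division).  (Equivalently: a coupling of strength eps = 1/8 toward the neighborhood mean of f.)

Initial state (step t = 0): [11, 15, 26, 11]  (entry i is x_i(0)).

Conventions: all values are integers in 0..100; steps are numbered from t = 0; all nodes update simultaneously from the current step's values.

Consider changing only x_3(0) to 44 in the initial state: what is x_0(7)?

Answer: x_0(7) = 43
Key observation: This trace re-runs the system from the modified initial state.

Derivation:
t=0: [11, 15, 26, 44]
t=1: [38, 47, 66, 82]
t=2: [81, 85, 78, 55]
t=3: [55, 47, 60, 82]
t=4: [85, 86, 83, 56]
t=5: [46, 44, 51, 81]
t=6: [86, 85, 86, 58]
t=7: [43, 46, 43, 80]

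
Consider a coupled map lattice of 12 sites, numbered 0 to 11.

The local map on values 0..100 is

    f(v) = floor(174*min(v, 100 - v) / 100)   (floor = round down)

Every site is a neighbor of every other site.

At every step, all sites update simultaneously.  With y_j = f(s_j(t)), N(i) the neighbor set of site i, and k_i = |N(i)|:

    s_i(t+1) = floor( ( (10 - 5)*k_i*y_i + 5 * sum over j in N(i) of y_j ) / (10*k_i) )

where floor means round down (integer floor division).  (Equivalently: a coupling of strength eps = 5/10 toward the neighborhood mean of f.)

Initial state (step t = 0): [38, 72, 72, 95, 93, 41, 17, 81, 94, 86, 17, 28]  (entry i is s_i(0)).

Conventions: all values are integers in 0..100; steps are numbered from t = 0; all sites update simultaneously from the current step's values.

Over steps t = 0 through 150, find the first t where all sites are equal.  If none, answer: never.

Answer: 11
Key observation: Synchronization is absorbing here: once all sites are equal they stay equal, and step 11 is the first all-equal step.

Derivation:
t=0: [38, 72, 72, 95, 93, 41, 17, 81, 94, 86, 17, 28]  (not all equal)
t=1: [49, 41, 41, 23, 24, 51, 32, 34, 23, 30, 32, 41]  (not all equal)
t=2: [71, 65, 65, 51, 51, 71, 57, 59, 51, 56, 57, 65]  (not all equal)
t=3: [60, 65, 65, 76, 76, 60, 71, 70, 76, 72, 71, 65]  (not all equal)
t=4: [60, 56, 56, 47, 47, 60, 51, 52, 47, 50, 51, 56]  (not all equal)
t=5: [74, 77, 77, 79, 79, 74, 81, 80, 79, 82, 81, 77]  (not all equal)
t=6: [40, 38, 38, 36, 36, 40, 35, 35, 36, 34, 35, 38]  (not all equal)
t=7: [65, 64, 64, 62, 62, 65, 61, 61, 62, 61, 61, 64]  (not all equal)
t=8: [62, 63, 63, 65, 65, 62, 65, 65, 65, 65, 65, 63]  (not all equal)
t=9: [63, 62, 62, 61, 61, 63, 61, 61, 61, 61, 61, 62]  (not all equal)
t=10: [65, 66, 66, 66, 66, 65, 66, 66, 66, 66, 66, 66]  (not all equal)
t=11: [59, 59, 59, 59, 59, 59, 59, 59, 59, 59, 59, 59]  (all equal)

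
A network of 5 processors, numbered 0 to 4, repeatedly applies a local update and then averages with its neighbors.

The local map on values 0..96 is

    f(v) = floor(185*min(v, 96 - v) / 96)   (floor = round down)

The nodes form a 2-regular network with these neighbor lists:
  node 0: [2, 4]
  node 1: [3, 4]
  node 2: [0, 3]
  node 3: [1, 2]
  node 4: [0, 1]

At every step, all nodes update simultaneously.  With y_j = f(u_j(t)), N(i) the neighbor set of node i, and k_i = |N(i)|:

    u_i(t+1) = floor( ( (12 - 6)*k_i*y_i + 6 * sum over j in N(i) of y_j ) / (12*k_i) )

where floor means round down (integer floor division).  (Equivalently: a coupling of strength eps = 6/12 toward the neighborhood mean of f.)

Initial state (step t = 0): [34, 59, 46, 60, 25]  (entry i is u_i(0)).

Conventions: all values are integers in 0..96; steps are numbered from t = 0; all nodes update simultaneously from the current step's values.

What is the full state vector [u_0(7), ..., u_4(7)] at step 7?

Answer: [71, 67, 85, 83, 59]

Derivation:
t=0: [34, 59, 46, 60, 25]
t=1: [66, 64, 77, 74, 58]
t=2: [55, 59, 42, 45, 66]
t=3: [73, 71, 81, 80, 66]
t=4: [43, 45, 32, 34, 51]
t=5: [77, 80, 67, 69, 85]
t=6: [37, 33, 49, 47, 27]
t=7: [71, 67, 85, 83, 59]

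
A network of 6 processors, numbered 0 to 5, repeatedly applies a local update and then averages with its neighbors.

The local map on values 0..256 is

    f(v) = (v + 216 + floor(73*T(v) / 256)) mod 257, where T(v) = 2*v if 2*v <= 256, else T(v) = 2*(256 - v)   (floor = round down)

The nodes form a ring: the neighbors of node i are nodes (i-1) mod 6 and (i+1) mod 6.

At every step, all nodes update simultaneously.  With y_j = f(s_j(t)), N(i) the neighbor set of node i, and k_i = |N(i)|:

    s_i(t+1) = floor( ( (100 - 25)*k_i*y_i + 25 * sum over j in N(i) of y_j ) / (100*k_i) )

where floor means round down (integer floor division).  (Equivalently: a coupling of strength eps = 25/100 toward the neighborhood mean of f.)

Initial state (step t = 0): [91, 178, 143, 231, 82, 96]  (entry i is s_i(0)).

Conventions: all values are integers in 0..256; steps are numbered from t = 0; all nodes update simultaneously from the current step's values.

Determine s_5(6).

Answer: s_5(6) = 181

Derivation:
t=0: [91, 178, 143, 231, 82, 96]
t=1: [112, 169, 172, 184, 104, 105]
t=2: [138, 171, 178, 175, 129, 124]
t=3: [164, 176, 180, 177, 161, 155]
t=4: [175, 179, 181, 180, 174, 171]
t=5: [179, 181, 181, 181, 179, 178]
t=6: [181, 181, 182, 181, 181, 181]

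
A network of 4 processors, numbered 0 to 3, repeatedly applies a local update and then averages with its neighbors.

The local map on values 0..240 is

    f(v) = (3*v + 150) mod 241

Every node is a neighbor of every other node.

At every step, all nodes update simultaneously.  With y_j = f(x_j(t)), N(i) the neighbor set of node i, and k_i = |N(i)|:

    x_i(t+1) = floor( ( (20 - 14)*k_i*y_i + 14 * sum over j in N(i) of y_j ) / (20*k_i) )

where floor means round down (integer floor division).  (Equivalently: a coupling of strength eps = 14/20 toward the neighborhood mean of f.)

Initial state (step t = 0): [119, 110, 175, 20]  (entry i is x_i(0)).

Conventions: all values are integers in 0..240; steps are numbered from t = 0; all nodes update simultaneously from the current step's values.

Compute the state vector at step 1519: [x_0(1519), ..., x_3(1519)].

Simulating step by step:
t=0: [119, 110, 175, 20]
t=1: [157, 171, 168, 169]
t=2: [164, 167, 167, 167]
t=3: [166, 166, 166, 166]
t=4: [166, 166, 166, 166]

Answer: [166, 166, 166, 166]
Key observation: The state at step 3, [166, 166, 166, 166], reappears at step 4: the system is in a cycle of period 1 from step 3 on.  Therefore the state at step 1519 equals the state at step 3 + ((1519 - 3) mod 1) = 3, which is [166, 166, 166, 166].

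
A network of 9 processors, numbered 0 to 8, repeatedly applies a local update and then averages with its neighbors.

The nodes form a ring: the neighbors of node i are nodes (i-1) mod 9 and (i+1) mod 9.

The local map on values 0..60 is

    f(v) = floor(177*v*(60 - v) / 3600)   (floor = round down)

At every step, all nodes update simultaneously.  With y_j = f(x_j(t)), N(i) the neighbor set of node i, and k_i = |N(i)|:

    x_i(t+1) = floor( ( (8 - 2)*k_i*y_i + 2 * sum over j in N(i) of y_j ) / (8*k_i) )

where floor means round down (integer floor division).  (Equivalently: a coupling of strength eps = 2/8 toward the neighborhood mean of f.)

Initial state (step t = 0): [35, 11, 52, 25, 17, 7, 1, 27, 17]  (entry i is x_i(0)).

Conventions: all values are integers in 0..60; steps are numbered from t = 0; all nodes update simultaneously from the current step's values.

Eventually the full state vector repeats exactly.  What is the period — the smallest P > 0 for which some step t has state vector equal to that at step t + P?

Simulating step by step:
t=0: [35, 11, 52, 25, 17, 7, 1, 27, 17]
t=1: [39, 27, 23, 39, 33, 18, 9, 36, 37]
t=2: [40, 42, 41, 40, 41, 35, 26, 39, 41]
t=3: [38, 37, 38, 38, 38, 42, 42, 40, 38]
t=4: [41, 41, 41, 41, 40, 37, 37, 39, 40]
t=5: [38, 38, 38, 38, 39, 40, 40, 40, 39]
t=6: [40, 41, 41, 40, 40, 39, 39, 39, 40]
t=7: [38, 38, 38, 38, 39, 39, 40, 39, 39]
t=8: [40, 41, 41, 40, 40, 39, 39, 39, 40]

Answer: 2
Key observation: The state at step 6, [40, 41, 41, 40, 40, 39, 39, 39, 40], reappears at step 8 — and no state repeats earlier — so the cycle the system enters has period 2.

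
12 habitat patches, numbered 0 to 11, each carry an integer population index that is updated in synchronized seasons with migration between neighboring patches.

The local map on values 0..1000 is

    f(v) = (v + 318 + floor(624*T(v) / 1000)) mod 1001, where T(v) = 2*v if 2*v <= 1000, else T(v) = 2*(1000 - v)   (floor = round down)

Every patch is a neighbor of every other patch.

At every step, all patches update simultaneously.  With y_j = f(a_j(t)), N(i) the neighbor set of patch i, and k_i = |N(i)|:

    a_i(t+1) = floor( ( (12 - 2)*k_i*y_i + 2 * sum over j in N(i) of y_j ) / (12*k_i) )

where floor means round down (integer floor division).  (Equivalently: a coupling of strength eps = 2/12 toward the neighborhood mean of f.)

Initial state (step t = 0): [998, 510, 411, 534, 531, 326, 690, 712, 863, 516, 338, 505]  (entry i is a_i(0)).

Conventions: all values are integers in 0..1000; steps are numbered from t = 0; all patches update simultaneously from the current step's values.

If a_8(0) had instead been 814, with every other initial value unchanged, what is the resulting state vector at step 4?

Simulating step by step:
t=0: [998, 510, 411, 534, 531, 326, 690, 712, 814, 516, 338, 505]
t=1: [320, 419, 257, 414, 414, 100, 382, 378, 357, 418, 122, 419]
t=2: [86, 268, 789, 259, 259, 500, 200, 193, 154, 266, 541, 268]
t=3: [546, 881, 430, 864, 864, 489, 756, 743, 671, 877, 480, 881]
t=4: [417, 350, 298, 353, 353, 407, 375, 377, 392, 350, 390, 350]

Answer: [417, 350, 298, 353, 353, 407, 375, 377, 392, 350, 390, 350]
Key observation: This trace re-runs the system from the modified initial state.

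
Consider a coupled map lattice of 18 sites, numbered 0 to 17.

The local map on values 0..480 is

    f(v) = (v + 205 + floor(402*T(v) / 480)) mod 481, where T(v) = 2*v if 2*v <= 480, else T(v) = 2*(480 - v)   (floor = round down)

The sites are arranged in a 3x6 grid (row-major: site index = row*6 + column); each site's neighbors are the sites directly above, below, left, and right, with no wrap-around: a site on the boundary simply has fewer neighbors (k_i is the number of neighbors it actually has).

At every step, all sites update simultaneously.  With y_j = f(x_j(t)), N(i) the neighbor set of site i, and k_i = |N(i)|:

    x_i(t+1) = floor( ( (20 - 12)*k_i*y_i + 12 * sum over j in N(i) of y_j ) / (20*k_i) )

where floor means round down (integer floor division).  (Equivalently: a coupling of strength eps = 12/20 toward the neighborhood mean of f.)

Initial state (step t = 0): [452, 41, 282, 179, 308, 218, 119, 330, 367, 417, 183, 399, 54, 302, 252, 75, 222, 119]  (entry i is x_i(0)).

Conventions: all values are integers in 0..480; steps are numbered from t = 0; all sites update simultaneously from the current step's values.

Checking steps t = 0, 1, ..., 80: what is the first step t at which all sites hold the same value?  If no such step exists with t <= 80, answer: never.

Simulating step by step:
t=0: [452, 41, 282, 179, 308, 218, 119, 330, 367, 417, 183, 399, 54, 302, 252, 75, 222, 119]  (not all equal)
t=1: [195, 298, 294, 261, 272, 296, 192, 266, 298, 263, 256, 215, 249, 331, 344, 346, 258, 189]  (not all equal)
t=2: [266, 314, 332, 345, 344, 324, 285, 318, 328, 338, 343, 302, 305, 322, 302, 317, 316, 287]  (not all equal)
t=3: [334, 319, 304, 297, 298, 309, 330, 315, 308, 301, 303, 317, 322, 315, 315, 313, 314, 325]  (not all equal)
t=4: [305, 312, 320, 325, 324, 319, 307, 313, 319, 322, 321, 315, 310, 314, 316, 317, 315, 312]  (not all equal)
t=5: [319, 316, 312, 309, 309, 312, 319, 316, 312, 310, 311, 314, 318, 316, 314, 313, 314, 315]  (not all equal)
t=6: [312, 314, 316, 318, 318, 317, 312, 314, 316, 317, 317, 316, 313, 314, 315, 316, 316, 315]  (not all equal)
t=7: [316, 315, 314, 313, 313, 313, 316, 315, 314, 313, 313, 314, 316, 315, 314, 314, 314, 314]  (not all equal)
t=8: [314, 315, 315, 316, 316, 316, 314, 315, 315, 316, 316, 316, 314, 315, 315, 316, 316, 316]  (not all equal)
t=9: [315, 315, 314, 314, 314, 314, 315, 315, 314, 314, 314, 314, 315, 315, 314, 314, 314, 314]  (not all equal)
t=10: [315, 315, 315, 316, 316, 316, 315, 315, 315, 316, 316, 316, 315, 315, 315, 316, 316, 316]  (not all equal)
t=11: [315, 315, 314, 314, 314, 314, 315, 315, 314, 314, 314, 314, 315, 315, 314, 314, 314, 314]  (not all equal)

Answer: never
Key observation: The state at step 9 reappears at step 11 — the system is in a cycle of period 2 from step 9 on.  No step 0..11 is synchronized, and the cycle repeats forever, so no step up to 80 (or ever) has all sites equal.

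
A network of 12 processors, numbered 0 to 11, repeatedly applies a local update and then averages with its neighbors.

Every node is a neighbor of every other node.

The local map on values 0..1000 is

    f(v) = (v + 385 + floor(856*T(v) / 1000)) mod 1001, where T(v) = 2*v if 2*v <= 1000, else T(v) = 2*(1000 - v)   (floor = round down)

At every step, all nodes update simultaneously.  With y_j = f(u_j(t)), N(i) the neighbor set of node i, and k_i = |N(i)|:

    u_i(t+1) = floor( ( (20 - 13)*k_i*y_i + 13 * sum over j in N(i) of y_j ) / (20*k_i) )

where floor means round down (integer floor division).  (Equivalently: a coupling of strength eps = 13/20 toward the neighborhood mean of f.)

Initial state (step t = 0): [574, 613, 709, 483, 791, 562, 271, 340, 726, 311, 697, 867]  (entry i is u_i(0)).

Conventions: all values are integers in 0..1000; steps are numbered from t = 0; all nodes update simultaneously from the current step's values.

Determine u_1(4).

Simulating step by step:
t=0: [574, 613, 709, 483, 791, 562, 271, 340, 726, 311, 697, 867]
t=1: [564, 555, 536, 565, 519, 566, 398, 453, 532, 430, 538, 503]
t=2: [675, 677, 681, 674, 684, 674, 608, 651, 681, 633, 680, 687]
t=3: [618, 618, 617, 619, 616, 619, 632, 623, 617, 627, 617, 616]
t=4: [654, 654, 654, 654, 654, 654, 651, 653, 654, 652, 654, 654]

Answer: u_1(4) = 654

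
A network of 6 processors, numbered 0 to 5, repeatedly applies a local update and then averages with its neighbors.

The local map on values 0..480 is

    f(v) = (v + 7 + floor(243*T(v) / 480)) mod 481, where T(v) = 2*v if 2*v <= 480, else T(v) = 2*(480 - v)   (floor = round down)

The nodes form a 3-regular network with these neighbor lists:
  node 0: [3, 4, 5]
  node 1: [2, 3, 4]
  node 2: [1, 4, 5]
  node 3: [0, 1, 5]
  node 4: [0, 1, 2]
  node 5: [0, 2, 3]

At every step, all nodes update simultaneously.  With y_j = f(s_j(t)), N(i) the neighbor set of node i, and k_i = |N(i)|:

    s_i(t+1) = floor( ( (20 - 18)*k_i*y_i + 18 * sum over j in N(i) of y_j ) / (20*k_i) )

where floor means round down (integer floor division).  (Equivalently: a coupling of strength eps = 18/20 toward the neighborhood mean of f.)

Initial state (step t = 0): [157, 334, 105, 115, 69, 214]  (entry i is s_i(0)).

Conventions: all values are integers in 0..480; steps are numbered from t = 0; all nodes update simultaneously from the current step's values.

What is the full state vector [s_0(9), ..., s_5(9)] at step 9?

Answer: [21, 21, 21, 21, 21, 21]

Derivation:
t=0: [157, 334, 105, 115, 69, 214]
t=1: [278, 181, 198, 253, 178, 277]
t=2: [115, 270, 263, 116, 271, 127]
t=3: [176, 77, 84, 176, 77, 172]
t=4: [298, 225, 220, 298, 225, 304]
t=5: [143, 320, 322, 143, 320, 140]
t=6: [206, 93, 91, 206, 93, 207]
t=7: [353, 260, 262, 353, 260, 351]
t=8: [7, 7, 7, 7, 7, 7]
t=9: [21, 21, 21, 21, 21, 21]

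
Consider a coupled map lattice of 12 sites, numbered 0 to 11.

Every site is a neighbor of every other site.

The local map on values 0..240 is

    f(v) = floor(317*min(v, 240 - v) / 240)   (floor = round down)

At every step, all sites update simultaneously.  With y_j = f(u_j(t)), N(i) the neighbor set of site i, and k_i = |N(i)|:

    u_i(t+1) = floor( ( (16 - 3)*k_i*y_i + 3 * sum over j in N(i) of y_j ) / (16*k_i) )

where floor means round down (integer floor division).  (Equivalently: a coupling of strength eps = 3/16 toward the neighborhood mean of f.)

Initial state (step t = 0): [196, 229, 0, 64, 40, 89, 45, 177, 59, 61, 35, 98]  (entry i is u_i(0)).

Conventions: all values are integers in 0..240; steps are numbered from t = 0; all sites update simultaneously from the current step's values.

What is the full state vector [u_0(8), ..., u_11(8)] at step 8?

Simulating step by step:
t=0: [196, 229, 0, 64, 40, 89, 45, 177, 59, 61, 35, 98]
t=1: [59, 24, 13, 80, 54, 106, 60, 79, 74, 77, 50, 116]
t=2: [78, 42, 31, 101, 74, 129, 80, 100, 94, 98, 70, 139]
t=3: [103, 65, 53, 127, 99, 138, 105, 126, 120, 124, 95, 127]
t=4: [135, 94, 82, 145, 130, 133, 136, 146, 152, 148, 126, 145]
t=5: [136, 125, 112, 125, 141, 138, 135, 125, 118, 122, 145, 125]
t=6: [138, 149, 146, 149, 132, 135, 139, 149, 152, 152, 128, 149]
t=7: [132, 121, 124, 121, 139, 135, 131, 121, 118, 118, 143, 121]
t=8: [143, 155, 151, 155, 136, 140, 144, 155, 153, 153, 132, 155]

Answer: [143, 155, 151, 155, 136, 140, 144, 155, 153, 153, 132, 155]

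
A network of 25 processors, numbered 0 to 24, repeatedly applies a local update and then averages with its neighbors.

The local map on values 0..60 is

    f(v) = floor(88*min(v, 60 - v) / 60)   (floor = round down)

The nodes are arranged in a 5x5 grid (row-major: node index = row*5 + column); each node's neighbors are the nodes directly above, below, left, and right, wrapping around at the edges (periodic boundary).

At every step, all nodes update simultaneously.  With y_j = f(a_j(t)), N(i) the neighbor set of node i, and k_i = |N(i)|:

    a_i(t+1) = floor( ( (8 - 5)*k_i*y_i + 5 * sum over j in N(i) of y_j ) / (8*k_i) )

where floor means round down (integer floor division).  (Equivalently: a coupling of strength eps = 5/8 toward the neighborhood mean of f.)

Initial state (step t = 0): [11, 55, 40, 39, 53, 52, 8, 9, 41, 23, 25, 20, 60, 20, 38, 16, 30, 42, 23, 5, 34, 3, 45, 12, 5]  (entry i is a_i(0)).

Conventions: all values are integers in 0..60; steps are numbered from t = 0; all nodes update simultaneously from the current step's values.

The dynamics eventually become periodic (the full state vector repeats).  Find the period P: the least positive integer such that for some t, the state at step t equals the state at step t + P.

Answer: 4
Key observation: The state at step 17, [39, 39, 41, 42, 41, 39, 39, 41, 42, 41, 39, 39, 41, 42, 41, 39, 39, 41, 42, 41, 39, 39, 41, 42, 41], reappears at step 21 — and no state repeats earlier — so the cycle the system enters has period 4.

Derivation:
t=0: [11, 55, 40, 39, 53, 52, 8, 9, 41, 23, 25, 20, 60, 20, 38, 16, 30, 42, 23, 5, 34, 3, 45, 12, 5]
t=1: [16, 12, 22, 24, 17, 19, 13, 15, 26, 24, 28, 25, 15, 25, 28, 28, 29, 25, 24, 17, 22, 18, 20, 20, 13]
t=2: [24, 22, 28, 32, 26, 28, 23, 25, 34, 33, 38, 32, 28, 34, 36, 37, 37, 33, 32, 30, 29, 28, 30, 29, 24]
t=3: [37, 35, 39, 40, 37, 37, 35, 37, 38, 38, 35, 37, 39, 38, 37, 35, 36, 39, 40, 39, 38, 38, 41, 40, 39]
t=4: [33, 33, 30, 30, 31, 33, 34, 32, 31, 32, 34, 33, 31, 31, 32, 34, 33, 30, 29, 31, 32, 32, 29, 28, 30]
t=5: [39, 39, 42, 42, 42, 39, 38, 41, 42, 41, 38, 39, 41, 41, 40, 39, 39, 42, 42, 41, 40, 40, 42, 42, 42]
t=6: [29, 29, 26, 26, 26, 30, 30, 27, 26, 27, 30, 30, 27, 27, 28, 29, 29, 26, 26, 27, 28, 28, 26, 26, 26]
t=7: [41, 41, 38, 38, 38, 42, 42, 39, 38, 39, 43, 42, 39, 39, 40, 41, 41, 38, 38, 39, 40, 40, 38, 38, 38]
t=8: [27, 27, 30, 32, 30, 26, 26, 30, 31, 29, 25, 26, 29, 30, 28, 27, 27, 30, 31, 30, 28, 28, 31, 32, 31]
t=9: [39, 39, 42, 42, 42, 38, 39, 42, 42, 41, 37, 38, 42, 42, 41, 39, 39, 42, 42, 42, 40, 40, 42, 41, 42]
t=10: [29, 29, 26, 26, 26, 30, 30, 26, 26, 27, 31, 30, 26, 26, 27, 29, 29, 26, 26, 26, 28, 28, 26, 26, 26]
t=11: [41, 41, 38, 38, 38, 42, 42, 38, 38, 39, 42, 42, 38, 38, 39, 41, 41, 38, 38, 38, 40, 40, 38, 38, 38]
t=12: [27, 27, 31, 32, 30, 26, 27, 31, 31, 30, 26, 27, 31, 31, 30, 27, 27, 31, 32, 30, 28, 28, 31, 32, 31]
t=13: [39, 39, 41, 41, 42, 39, 39, 41, 42, 42, 39, 39, 41, 42, 42, 39, 39, 41, 41, 42, 40, 40, 41, 41, 42]
t=14: [29, 29, 27, 26, 26, 29, 29, 27, 26, 26, 29, 29, 27, 26, 26, 29, 29, 27, 26, 26, 28, 29, 27, 26, 26]
t=15: [41, 41, 39, 38, 38, 41, 41, 39, 38, 38, 41, 41, 39, 38, 38, 41, 41, 39, 38, 38, 41, 41, 39, 38, 38]
t=16: [27, 27, 29, 31, 31, 27, 27, 29, 31, 31, 27, 27, 29, 31, 31, 27, 27, 29, 31, 31, 27, 27, 29, 31, 31]
t=17: [39, 39, 41, 42, 41, 39, 39, 41, 42, 41, 39, 39, 41, 42, 41, 39, 39, 41, 42, 41, 39, 39, 41, 42, 41]
t=18: [29, 29, 27, 26, 27, 29, 29, 27, 26, 27, 29, 29, 27, 26, 27, 29, 29, 27, 26, 27, 29, 29, 27, 26, 27]
t=19: [41, 41, 39, 38, 39, 41, 41, 39, 38, 39, 41, 41, 39, 38, 39, 41, 41, 39, 38, 39, 41, 41, 39, 38, 39]
t=20: [27, 27, 29, 31, 29, 27, 27, 29, 31, 29, 27, 27, 29, 31, 29, 27, 27, 29, 31, 29, 27, 27, 29, 31, 29]
t=21: [39, 39, 41, 42, 41, 39, 39, 41, 42, 41, 39, 39, 41, 42, 41, 39, 39, 41, 42, 41, 39, 39, 41, 42, 41]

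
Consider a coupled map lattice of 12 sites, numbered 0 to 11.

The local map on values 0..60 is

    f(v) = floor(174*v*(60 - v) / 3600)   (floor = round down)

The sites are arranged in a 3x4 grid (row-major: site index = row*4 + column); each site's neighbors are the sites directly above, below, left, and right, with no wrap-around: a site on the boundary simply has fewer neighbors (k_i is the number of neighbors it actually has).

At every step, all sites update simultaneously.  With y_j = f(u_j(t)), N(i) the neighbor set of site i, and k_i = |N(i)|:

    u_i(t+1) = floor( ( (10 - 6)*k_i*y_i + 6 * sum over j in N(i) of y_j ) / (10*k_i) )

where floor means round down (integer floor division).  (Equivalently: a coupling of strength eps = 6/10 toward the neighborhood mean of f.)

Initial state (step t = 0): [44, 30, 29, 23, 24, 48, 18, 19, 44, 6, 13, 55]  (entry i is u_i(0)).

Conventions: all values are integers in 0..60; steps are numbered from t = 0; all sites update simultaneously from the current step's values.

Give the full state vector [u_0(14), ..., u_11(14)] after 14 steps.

Answer: [40, 40, 40, 40, 41, 40, 40, 40, 41, 41, 41, 41]

Derivation:
t=0: [44, 30, 29, 23, 24, 48, 18, 19, 44, 6, 13, 55]
t=1: [38, 38, 41, 40, 35, 31, 34, 32, 30, 24, 24, 25]
t=2: [40, 40, 38, 39, 42, 41, 41, 41, 42, 41, 41, 42]
t=3: [37, 38, 38, 38, 36, 37, 37, 37, 36, 36, 36, 36]
t=4: [40, 40, 40, 40, 41, 40, 40, 40, 41, 41, 41, 41]
t=5: [37, 38, 38, 38, 37, 37, 37, 37, 37, 37, 37, 37]
t=6: [40, 40, 40, 40, 41, 40, 40, 40, 41, 41, 41, 41]
t=7: [37, 38, 38, 38, 37, 37, 37, 37, 37, 37, 37, 37]
t=8: [40, 40, 40, 40, 41, 40, 40, 40, 41, 41, 41, 41]
t=9: [37, 38, 38, 38, 37, 37, 37, 37, 37, 37, 37, 37]
t=10: [40, 40, 40, 40, 41, 40, 40, 40, 41, 41, 41, 41]
t=11: [37, 38, 38, 38, 37, 37, 37, 37, 37, 37, 37, 37]
t=12: [40, 40, 40, 40, 41, 40, 40, 40, 41, 41, 41, 41]
t=13: [37, 38, 38, 38, 37, 37, 37, 37, 37, 37, 37, 37]
t=14: [40, 40, 40, 40, 41, 40, 40, 40, 41, 41, 41, 41]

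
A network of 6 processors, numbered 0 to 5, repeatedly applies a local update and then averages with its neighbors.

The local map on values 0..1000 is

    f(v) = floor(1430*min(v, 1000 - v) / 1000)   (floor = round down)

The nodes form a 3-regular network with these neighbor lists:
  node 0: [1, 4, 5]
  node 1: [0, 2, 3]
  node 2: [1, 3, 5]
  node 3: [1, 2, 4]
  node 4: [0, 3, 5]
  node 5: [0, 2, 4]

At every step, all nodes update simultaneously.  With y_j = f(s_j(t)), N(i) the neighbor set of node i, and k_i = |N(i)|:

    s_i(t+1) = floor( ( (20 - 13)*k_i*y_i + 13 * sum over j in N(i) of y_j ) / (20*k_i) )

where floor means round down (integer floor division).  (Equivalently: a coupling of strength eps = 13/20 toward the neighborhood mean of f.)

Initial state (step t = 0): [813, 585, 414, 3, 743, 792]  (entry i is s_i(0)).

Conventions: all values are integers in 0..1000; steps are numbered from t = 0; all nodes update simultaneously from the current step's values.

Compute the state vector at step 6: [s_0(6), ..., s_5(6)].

Answer: [503, 498, 498, 498, 503, 503]

Derivation:
t=0: [813, 585, 414, 3, 743, 792]
t=1: [365, 394, 400, 337, 251, 369]
t=2: [496, 538, 540, 491, 456, 498]
t=3: [686, 679, 679, 672, 688, 686]
t=4: [450, 459, 459, 459, 452, 450]
t=5: [646, 653, 653, 653, 646, 646]
t=6: [503, 498, 498, 498, 503, 503]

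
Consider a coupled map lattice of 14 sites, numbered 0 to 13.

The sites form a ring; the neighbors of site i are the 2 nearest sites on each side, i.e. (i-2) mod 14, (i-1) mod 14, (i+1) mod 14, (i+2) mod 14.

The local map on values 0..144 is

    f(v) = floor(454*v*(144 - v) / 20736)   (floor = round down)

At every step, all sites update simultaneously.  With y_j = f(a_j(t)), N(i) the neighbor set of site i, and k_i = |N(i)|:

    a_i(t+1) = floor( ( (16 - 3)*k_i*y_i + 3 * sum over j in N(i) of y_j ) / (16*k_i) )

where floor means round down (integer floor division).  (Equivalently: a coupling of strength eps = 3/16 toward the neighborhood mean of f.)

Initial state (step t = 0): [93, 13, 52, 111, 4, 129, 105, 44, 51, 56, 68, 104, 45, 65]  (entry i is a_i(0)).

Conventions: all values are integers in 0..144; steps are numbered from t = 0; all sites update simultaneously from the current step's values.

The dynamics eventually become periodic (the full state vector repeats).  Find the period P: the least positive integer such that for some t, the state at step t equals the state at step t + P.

Answer: 2
Key observation: The state at step 33, [112, 112, 112, 112, 112, 112, 112, 112, 112, 112, 112, 112, 112, 112], reappears at step 35 — and no state repeats earlier — so the cycle the system enters has period 2.

Derivation:
t=0: [93, 13, 52, 111, 4, 129, 105, 44, 51, 56, 68, 104, 45, 65]
t=1: [100, 48, 95, 74, 24, 47, 84, 93, 102, 105, 110, 94, 98, 106]
t=2: [96, 99, 99, 108, 71, 98, 106, 102, 93, 90, 83, 99, 96, 90]
t=3: [100, 97, 97, 88, 109, 97, 90, 94, 102, 105, 108, 98, 100, 104]
t=4: [96, 98, 98, 104, 86, 99, 103, 101, 93, 90, 86, 96, 95, 92]
t=5: [100, 98, 98, 92, 106, 96, 93, 95, 102, 105, 107, 100, 101, 103]
t=6: [95, 97, 97, 102, 90, 99, 101, 100, 93, 89, 87, 94, 94, 92]
t=7: [101, 99, 99, 94, 104, 97, 96, 96, 102, 106, 107, 102, 102, 103]
t=8: [94, 96, 96, 100, 92, 98, 99, 99, 93, 88, 87, 92, 92, 92]
t=9: [102, 100, 100, 96, 102, 98, 97, 97, 102, 106, 107, 104, 104, 103]
t=10: [93, 95, 95, 99, 93, 97, 98, 98, 93, 88, 86, 90, 90, 92]
t=11: [103, 101, 101, 97, 102, 99, 98, 98, 103, 106, 108, 106, 105, 104]
t=12: [92, 94, 94, 98, 93, 97, 97, 97, 92, 88, 85, 88, 89, 91]
t=13: [104, 102, 101, 98, 102, 99, 99, 99, 103, 106, 108, 107, 106, 105]
t=14: [91, 93, 94, 97, 93, 96, 96, 96, 91, 88, 85, 86, 87, 89]
t=15: [105, 103, 102, 99, 102, 100, 100, 100, 104, 106, 108, 108, 107, 106]
t=16: [89, 91, 92, 96, 93, 95, 95, 95, 91, 88, 85, 85, 86, 88]
t=17: [106, 104, 103, 100, 102, 101, 101, 101, 104, 106, 108, 108, 108, 107]
t=18: [88, 90, 92, 95, 93, 94, 94, 94, 90, 88, 85, 85, 85, 86]
t=19: [107, 105, 104, 101, 102, 102, 102, 102, 105, 106, 108, 108, 108, 108]
t=20: [86, 89, 90, 94, 93, 93, 92, 92, 89, 88, 85, 85, 85, 85]
t=21: [108, 106, 105, 102, 103, 103, 104, 104, 106, 107, 108, 108, 109, 108]
t=22: [85, 88, 89, 92, 91, 91, 90, 90, 88, 86, 85, 84, 83, 85]
t=23: [108, 107, 106, 104, 105, 105, 105, 106, 107, 108, 109, 109, 109, 109]
t=24: [85, 86, 87, 90, 89, 89, 88, 87, 86, 85, 83, 83, 83, 83]
t=25: [109, 108, 107, 106, 107, 107, 107, 108, 108, 109, 109, 109, 109, 109]
t=26: [83, 85, 85, 87, 86, 86, 85, 85, 84, 83, 83, 83, 83, 83]
t=27: [109, 109, 109, 108, 108, 108, 109, 109, 109, 109, 110, 110, 110, 109]
t=28: [82, 83, 83, 84, 84, 84, 83, 83, 82, 82, 81, 81, 81, 82]
t=29: [110, 110, 110, 110, 110, 110, 110, 110, 110, 110, 111, 111, 111, 110]
t=30: [80, 81, 81, 81, 81, 81, 81, 81, 80, 80, 80, 80, 80, 80]
t=31: [111, 111, 111, 111, 111, 111, 111, 111, 111, 111, 112, 112, 112, 111]
t=32: [79, 80, 80, 80, 80, 80, 80, 80, 79, 79, 78, 78, 78, 79]
t=33: [112, 112, 112, 112, 112, 112, 112, 112, 112, 112, 112, 112, 112, 112]
t=34: [78, 78, 78, 78, 78, 78, 78, 78, 78, 78, 78, 78, 78, 78]
t=35: [112, 112, 112, 112, 112, 112, 112, 112, 112, 112, 112, 112, 112, 112]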